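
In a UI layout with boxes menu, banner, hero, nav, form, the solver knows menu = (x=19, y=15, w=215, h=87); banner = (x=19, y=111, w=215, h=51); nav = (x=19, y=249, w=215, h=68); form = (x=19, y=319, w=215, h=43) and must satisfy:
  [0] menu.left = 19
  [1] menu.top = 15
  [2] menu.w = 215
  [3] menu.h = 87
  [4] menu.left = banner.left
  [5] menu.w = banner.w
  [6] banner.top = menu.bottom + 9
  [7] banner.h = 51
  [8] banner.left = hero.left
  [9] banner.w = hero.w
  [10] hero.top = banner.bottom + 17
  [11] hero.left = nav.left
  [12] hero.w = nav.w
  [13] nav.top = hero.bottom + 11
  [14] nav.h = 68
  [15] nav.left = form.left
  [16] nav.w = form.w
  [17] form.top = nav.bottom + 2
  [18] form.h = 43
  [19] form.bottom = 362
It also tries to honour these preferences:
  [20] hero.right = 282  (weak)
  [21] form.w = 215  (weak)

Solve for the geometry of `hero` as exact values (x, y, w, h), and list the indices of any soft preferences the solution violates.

1. hero.x = 19  [banner.left = hero.left]
2. hero.w = 215  [banner.w = hero.w]
3. hero.y = 179  [hero.top = banner.bottom + 17]
4. hero.h = 59  [nav.top = hero.bottom + 11]

hero = (x=19, y=179, w=215, h=59)
violated soft preferences: 20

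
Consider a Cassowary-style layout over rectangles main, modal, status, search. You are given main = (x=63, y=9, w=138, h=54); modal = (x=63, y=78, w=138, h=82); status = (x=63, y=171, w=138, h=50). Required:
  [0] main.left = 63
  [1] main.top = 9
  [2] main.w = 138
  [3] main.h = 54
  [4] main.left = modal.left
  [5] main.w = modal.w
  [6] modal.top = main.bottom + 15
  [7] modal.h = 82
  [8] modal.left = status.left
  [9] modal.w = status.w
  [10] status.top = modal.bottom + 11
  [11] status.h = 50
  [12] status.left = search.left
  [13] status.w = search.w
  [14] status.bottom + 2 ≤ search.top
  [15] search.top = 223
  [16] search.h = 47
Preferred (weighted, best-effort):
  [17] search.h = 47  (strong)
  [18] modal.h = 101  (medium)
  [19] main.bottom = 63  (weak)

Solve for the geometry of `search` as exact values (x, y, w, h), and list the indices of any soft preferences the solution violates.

search = (x=63, y=223, w=138, h=47)
violated soft preferences: 18

1. search.x = 63  [status.left = search.left]
2. search.w = 138  [status.w = search.w]
3. search.y = 223  [search.top = 223]
4. search.h = 47  [search.h = 47]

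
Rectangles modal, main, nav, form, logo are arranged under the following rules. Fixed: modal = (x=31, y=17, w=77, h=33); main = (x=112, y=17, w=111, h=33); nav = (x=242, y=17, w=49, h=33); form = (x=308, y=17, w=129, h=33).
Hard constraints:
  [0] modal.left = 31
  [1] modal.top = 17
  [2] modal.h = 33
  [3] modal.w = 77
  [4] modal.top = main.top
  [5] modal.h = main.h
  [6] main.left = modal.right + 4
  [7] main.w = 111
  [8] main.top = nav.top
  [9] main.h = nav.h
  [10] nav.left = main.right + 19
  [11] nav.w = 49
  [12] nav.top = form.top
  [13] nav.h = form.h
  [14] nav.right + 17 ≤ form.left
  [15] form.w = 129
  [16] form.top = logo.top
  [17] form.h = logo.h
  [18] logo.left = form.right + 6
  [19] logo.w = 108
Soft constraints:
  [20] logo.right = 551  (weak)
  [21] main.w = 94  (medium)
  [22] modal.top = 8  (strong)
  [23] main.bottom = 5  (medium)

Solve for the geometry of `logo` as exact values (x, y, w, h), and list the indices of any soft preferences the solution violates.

1. logo.y = 17  [form.top = logo.top]
2. logo.h = 33  [form.h = logo.h]
3. logo.x = 443  [logo.left = form.right + 6]
4. logo.w = 108  [logo.w = 108]

logo = (x=443, y=17, w=108, h=33)
violated soft preferences: 21, 22, 23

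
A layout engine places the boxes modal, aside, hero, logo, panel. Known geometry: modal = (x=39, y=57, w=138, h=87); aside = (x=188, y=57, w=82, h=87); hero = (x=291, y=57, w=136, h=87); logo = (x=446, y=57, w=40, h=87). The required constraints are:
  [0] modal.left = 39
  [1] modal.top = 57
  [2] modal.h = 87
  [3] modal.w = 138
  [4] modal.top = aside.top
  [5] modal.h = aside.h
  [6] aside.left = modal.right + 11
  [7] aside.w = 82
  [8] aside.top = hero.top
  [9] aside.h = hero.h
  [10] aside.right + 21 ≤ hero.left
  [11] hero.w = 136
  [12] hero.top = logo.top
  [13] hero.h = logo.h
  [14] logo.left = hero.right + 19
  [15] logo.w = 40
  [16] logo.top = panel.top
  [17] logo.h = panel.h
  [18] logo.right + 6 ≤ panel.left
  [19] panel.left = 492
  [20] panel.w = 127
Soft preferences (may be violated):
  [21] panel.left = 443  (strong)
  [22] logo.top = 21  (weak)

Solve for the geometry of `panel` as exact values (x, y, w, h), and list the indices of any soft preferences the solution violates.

1. panel.y = 57  [logo.top = panel.top]
2. panel.h = 87  [logo.h = panel.h]
3. panel.x = 492  [panel.left = 492]
4. panel.w = 127  [panel.w = 127]

panel = (x=492, y=57, w=127, h=87)
violated soft preferences: 21, 22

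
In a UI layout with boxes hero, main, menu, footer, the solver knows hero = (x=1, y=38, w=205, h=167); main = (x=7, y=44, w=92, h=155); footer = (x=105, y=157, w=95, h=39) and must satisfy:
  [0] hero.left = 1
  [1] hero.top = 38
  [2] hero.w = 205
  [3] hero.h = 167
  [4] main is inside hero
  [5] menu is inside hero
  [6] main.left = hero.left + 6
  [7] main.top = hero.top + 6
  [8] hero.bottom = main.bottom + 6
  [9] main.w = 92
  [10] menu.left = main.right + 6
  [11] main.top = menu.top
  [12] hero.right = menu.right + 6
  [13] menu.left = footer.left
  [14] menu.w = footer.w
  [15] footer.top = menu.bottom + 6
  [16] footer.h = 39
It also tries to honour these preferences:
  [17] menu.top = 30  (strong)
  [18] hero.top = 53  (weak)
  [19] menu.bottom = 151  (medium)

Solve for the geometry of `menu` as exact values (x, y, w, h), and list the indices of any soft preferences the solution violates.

1. menu.x = 105  [menu.left = main.right + 6]
2. menu.y = 44  [main.top = menu.top]
3. menu.w = 95  [hero.right = menu.right + 6]
4. menu.h = 107  [footer.top = menu.bottom + 6]

menu = (x=105, y=44, w=95, h=107)
violated soft preferences: 17, 18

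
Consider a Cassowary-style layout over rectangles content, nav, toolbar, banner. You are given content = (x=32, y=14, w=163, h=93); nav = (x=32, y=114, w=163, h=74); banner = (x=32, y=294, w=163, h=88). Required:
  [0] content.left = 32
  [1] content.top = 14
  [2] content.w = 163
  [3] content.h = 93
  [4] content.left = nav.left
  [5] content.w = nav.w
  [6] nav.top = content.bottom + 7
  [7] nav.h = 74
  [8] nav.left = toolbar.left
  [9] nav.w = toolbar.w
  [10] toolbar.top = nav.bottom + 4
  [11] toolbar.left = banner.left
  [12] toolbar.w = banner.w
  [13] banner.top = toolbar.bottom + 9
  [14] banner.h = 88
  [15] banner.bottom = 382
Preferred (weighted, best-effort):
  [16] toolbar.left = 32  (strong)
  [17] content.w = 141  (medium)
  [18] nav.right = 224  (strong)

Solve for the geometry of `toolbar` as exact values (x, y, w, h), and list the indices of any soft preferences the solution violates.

1. toolbar.x = 32  [nav.left = toolbar.left]
2. toolbar.w = 163  [nav.w = toolbar.w]
3. toolbar.y = 192  [toolbar.top = nav.bottom + 4]
4. toolbar.h = 93  [banner.top = toolbar.bottom + 9]

toolbar = (x=32, y=192, w=163, h=93)
violated soft preferences: 17, 18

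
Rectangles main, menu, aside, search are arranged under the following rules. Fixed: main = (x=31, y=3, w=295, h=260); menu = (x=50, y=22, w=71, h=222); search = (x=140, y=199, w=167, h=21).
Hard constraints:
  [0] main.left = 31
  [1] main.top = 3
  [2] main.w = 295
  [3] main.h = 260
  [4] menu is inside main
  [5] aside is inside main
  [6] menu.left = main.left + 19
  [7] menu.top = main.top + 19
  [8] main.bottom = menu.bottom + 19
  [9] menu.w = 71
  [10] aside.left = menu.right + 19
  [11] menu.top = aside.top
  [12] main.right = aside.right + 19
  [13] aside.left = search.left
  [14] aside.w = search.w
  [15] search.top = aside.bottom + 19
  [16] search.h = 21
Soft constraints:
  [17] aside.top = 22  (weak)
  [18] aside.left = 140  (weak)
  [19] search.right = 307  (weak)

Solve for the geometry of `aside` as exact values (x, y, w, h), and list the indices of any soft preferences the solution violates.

1. aside.x = 140  [aside.left = menu.right + 19]
2. aside.y = 22  [menu.top = aside.top]
3. aside.w = 167  [main.right = aside.right + 19]
4. aside.h = 158  [search.top = aside.bottom + 19]

aside = (x=140, y=22, w=167, h=158)
violated soft preferences: none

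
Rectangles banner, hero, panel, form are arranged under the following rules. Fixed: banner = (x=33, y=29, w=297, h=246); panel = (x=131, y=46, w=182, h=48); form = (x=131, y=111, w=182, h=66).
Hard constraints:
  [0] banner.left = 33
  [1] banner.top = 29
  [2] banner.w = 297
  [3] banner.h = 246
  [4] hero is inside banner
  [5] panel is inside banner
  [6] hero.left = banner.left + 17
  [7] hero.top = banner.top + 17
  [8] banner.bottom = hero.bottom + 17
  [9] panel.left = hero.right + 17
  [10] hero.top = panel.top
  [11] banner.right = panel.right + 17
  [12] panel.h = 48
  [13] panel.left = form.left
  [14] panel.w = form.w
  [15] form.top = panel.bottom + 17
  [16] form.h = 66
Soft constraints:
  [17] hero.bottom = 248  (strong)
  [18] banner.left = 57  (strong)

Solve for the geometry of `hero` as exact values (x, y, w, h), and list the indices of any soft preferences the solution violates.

1. hero.x = 50  [hero.left = banner.left + 17]
2. hero.y = 46  [hero.top = banner.top + 17]
3. hero.h = 212  [banner.bottom = hero.bottom + 17]
4. hero.w = 64  [panel.left = hero.right + 17]

hero = (x=50, y=46, w=64, h=212)
violated soft preferences: 17, 18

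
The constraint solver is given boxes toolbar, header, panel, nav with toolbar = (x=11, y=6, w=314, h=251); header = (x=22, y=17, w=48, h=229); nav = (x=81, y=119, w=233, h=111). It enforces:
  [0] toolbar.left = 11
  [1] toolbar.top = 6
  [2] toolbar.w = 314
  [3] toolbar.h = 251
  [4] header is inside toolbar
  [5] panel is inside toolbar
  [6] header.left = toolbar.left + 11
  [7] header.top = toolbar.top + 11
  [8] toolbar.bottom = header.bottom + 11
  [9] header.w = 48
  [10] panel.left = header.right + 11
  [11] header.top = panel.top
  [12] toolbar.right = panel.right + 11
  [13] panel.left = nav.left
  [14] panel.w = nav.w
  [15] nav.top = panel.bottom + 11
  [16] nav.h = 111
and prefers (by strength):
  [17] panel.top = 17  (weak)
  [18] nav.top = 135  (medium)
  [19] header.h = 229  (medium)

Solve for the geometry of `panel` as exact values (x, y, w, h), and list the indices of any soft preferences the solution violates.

panel = (x=81, y=17, w=233, h=91)
violated soft preferences: 18

1. panel.x = 81  [panel.left = header.right + 11]
2. panel.y = 17  [header.top = panel.top]
3. panel.w = 233  [toolbar.right = panel.right + 11]
4. panel.h = 91  [nav.top = panel.bottom + 11]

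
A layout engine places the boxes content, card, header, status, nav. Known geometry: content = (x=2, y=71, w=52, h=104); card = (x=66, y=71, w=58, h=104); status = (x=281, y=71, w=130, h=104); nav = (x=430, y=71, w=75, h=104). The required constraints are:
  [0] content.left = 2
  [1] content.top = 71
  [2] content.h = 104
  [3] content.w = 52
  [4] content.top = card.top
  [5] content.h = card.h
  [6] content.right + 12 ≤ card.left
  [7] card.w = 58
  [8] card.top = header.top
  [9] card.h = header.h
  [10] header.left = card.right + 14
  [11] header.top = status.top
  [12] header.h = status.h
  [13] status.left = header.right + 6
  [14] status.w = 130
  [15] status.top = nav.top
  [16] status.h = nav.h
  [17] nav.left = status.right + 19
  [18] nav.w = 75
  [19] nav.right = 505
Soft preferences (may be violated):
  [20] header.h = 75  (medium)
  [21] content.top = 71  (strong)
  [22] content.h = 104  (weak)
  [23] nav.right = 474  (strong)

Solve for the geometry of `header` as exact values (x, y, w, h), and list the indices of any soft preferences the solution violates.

1. header.y = 71  [card.top = header.top]
2. header.h = 104  [card.h = header.h]
3. header.x = 138  [header.left = card.right + 14]
4. header.w = 137  [status.left = header.right + 6]

header = (x=138, y=71, w=137, h=104)
violated soft preferences: 20, 23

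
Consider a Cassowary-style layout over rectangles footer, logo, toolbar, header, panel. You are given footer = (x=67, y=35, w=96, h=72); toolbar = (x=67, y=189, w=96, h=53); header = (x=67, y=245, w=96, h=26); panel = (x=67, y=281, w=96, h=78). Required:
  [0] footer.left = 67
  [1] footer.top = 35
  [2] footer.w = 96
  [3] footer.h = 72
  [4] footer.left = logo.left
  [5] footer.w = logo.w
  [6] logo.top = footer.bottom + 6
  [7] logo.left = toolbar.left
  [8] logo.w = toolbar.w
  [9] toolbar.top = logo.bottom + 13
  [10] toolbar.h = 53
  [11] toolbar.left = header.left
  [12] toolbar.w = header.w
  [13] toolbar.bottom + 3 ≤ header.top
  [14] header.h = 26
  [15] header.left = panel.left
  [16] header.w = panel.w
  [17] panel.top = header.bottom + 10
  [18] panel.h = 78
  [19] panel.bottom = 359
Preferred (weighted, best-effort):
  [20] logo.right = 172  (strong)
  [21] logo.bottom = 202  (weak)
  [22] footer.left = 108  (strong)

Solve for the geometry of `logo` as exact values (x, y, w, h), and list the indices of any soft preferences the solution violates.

logo = (x=67, y=113, w=96, h=63)
violated soft preferences: 20, 21, 22

1. logo.x = 67  [footer.left = logo.left]
2. logo.w = 96  [footer.w = logo.w]
3. logo.y = 113  [logo.top = footer.bottom + 6]
4. logo.h = 63  [toolbar.top = logo.bottom + 13]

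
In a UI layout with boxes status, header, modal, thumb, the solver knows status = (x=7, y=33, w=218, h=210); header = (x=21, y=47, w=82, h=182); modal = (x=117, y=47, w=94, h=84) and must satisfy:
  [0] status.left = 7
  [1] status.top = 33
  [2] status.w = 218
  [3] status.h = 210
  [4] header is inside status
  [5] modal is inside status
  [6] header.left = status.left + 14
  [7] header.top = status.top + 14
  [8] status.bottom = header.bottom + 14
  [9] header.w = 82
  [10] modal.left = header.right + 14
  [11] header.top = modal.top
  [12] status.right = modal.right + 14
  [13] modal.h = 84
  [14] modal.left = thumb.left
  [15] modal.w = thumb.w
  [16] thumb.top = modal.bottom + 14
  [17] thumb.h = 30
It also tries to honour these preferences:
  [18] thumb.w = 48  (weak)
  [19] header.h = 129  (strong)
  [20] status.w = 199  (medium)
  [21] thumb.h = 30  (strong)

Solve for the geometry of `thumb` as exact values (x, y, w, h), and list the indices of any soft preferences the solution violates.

thumb = (x=117, y=145, w=94, h=30)
violated soft preferences: 18, 19, 20

1. thumb.x = 117  [modal.left = thumb.left]
2. thumb.w = 94  [modal.w = thumb.w]
3. thumb.y = 145  [thumb.top = modal.bottom + 14]
4. thumb.h = 30  [thumb.h = 30]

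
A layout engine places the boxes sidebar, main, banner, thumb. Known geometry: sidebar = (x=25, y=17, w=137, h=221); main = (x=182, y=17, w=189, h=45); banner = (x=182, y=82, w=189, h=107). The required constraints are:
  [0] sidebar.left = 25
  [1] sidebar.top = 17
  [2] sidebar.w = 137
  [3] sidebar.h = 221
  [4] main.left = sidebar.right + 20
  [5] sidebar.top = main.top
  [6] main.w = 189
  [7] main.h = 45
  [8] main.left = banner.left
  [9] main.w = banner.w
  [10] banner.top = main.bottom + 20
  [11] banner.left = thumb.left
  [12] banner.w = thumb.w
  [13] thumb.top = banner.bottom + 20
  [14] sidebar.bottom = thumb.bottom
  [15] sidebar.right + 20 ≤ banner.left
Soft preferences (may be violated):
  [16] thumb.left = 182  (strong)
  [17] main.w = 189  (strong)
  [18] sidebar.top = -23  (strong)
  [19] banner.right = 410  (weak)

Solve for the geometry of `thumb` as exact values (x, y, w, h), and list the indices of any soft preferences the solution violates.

1. thumb.x = 182  [banner.left = thumb.left]
2. thumb.w = 189  [banner.w = thumb.w]
3. thumb.y = 209  [thumb.top = banner.bottom + 20]
4. thumb.h = 29  [sidebar.bottom = thumb.bottom]

thumb = (x=182, y=209, w=189, h=29)
violated soft preferences: 18, 19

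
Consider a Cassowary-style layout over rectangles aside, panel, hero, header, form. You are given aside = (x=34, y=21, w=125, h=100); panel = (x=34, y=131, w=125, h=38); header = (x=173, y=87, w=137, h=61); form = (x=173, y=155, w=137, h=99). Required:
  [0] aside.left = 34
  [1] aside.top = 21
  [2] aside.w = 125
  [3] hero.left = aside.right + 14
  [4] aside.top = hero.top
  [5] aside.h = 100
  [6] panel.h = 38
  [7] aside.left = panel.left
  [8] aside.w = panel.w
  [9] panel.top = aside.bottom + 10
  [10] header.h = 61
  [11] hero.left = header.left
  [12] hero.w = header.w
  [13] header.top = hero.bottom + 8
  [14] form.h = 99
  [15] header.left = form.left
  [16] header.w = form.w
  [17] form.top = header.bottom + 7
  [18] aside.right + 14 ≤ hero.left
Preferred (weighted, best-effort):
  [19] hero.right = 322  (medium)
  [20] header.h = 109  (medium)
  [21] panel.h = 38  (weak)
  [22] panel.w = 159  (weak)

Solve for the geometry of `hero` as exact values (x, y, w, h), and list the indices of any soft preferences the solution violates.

1. hero.x = 173  [hero.left = aside.right + 14]
2. hero.y = 21  [aside.top = hero.top]
3. hero.w = 137  [hero.w = header.w]
4. hero.h = 58  [header.top = hero.bottom + 8]

hero = (x=173, y=21, w=137, h=58)
violated soft preferences: 19, 20, 22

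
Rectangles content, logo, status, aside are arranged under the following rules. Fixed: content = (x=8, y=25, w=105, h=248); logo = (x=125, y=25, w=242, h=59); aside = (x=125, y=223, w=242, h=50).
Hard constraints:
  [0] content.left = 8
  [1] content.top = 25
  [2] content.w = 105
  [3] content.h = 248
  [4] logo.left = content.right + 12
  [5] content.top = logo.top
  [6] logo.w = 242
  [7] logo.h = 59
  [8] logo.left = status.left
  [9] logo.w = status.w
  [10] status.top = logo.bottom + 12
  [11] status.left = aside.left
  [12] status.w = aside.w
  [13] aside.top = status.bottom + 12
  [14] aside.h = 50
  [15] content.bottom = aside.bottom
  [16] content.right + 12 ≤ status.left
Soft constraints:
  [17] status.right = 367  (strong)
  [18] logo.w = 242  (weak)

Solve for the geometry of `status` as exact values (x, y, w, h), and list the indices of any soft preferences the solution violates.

status = (x=125, y=96, w=242, h=115)
violated soft preferences: none

1. status.x = 125  [logo.left = status.left]
2. status.w = 242  [logo.w = status.w]
3. status.y = 96  [status.top = logo.bottom + 12]
4. status.h = 115  [aside.top = status.bottom + 12]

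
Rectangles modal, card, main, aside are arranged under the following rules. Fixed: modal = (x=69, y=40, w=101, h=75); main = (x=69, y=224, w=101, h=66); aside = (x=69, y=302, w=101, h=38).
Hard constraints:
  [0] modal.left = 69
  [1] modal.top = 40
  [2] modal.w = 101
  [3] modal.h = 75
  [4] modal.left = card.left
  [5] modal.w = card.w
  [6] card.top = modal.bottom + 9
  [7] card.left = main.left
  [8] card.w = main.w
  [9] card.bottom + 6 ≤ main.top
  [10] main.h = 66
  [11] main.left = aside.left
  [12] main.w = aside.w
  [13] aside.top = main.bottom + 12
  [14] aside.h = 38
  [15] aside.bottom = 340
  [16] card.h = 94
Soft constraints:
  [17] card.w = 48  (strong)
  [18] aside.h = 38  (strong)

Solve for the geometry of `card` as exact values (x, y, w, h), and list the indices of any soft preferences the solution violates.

card = (x=69, y=124, w=101, h=94)
violated soft preferences: 17

1. card.x = 69  [modal.left = card.left]
2. card.w = 101  [modal.w = card.w]
3. card.y = 124  [card.top = modal.bottom + 9]
4. card.h = 94  [card.h = 94]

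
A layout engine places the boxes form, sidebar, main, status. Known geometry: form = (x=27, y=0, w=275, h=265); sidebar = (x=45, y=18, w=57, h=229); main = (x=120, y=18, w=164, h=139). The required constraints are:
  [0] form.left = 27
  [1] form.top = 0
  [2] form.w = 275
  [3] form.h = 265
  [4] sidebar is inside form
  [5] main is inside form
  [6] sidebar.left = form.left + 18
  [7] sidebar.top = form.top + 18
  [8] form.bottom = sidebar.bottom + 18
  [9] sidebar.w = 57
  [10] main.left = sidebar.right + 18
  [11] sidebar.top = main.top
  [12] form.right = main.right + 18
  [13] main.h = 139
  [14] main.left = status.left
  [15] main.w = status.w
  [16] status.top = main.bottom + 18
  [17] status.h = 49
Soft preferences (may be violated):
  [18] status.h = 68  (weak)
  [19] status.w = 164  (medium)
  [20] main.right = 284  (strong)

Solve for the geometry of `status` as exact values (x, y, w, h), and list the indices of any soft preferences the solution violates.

1. status.x = 120  [main.left = status.left]
2. status.w = 164  [main.w = status.w]
3. status.y = 175  [status.top = main.bottom + 18]
4. status.h = 49  [status.h = 49]

status = (x=120, y=175, w=164, h=49)
violated soft preferences: 18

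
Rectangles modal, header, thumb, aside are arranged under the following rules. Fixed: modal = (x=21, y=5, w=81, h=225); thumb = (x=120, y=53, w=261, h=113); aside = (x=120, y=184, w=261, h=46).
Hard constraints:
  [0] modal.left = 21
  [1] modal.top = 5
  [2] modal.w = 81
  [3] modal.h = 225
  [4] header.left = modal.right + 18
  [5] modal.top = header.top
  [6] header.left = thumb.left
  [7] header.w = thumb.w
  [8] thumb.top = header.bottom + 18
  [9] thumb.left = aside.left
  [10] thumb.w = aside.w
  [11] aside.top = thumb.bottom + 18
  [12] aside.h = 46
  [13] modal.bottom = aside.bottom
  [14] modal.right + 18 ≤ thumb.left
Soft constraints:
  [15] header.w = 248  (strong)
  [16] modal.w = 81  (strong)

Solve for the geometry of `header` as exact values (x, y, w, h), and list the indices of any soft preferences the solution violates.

1. header.x = 120  [header.left = modal.right + 18]
2. header.y = 5  [modal.top = header.top]
3. header.w = 261  [header.w = thumb.w]
4. header.h = 30  [thumb.top = header.bottom + 18]

header = (x=120, y=5, w=261, h=30)
violated soft preferences: 15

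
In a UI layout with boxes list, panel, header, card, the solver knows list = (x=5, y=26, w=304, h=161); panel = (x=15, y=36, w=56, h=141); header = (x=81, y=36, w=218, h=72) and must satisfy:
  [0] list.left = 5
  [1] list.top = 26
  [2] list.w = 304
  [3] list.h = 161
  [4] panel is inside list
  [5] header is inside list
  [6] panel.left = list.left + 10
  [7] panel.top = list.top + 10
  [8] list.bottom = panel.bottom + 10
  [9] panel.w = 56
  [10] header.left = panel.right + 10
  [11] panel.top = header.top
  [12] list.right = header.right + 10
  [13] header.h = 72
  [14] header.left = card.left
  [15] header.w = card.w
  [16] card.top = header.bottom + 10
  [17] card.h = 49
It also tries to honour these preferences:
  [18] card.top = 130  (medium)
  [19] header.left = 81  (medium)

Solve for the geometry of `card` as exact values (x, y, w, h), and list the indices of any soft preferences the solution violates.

1. card.x = 81  [header.left = card.left]
2. card.w = 218  [header.w = card.w]
3. card.y = 118  [card.top = header.bottom + 10]
4. card.h = 49  [card.h = 49]

card = (x=81, y=118, w=218, h=49)
violated soft preferences: 18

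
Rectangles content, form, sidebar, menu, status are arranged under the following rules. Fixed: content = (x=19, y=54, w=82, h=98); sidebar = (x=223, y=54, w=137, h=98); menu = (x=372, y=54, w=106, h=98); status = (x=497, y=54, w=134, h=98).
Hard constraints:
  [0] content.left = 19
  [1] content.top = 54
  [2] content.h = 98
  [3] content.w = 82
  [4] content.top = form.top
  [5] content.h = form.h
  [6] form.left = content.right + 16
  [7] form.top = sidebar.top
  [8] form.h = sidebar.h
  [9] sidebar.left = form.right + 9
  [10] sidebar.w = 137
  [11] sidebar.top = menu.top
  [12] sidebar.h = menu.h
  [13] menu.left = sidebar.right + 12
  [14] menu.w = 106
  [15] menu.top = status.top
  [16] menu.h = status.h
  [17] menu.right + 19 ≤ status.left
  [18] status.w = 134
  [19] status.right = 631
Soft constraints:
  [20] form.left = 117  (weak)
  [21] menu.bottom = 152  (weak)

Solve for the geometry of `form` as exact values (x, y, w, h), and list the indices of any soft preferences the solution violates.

form = (x=117, y=54, w=97, h=98)
violated soft preferences: none

1. form.y = 54  [content.top = form.top]
2. form.h = 98  [content.h = form.h]
3. form.x = 117  [form.left = content.right + 16]
4. form.w = 97  [sidebar.left = form.right + 9]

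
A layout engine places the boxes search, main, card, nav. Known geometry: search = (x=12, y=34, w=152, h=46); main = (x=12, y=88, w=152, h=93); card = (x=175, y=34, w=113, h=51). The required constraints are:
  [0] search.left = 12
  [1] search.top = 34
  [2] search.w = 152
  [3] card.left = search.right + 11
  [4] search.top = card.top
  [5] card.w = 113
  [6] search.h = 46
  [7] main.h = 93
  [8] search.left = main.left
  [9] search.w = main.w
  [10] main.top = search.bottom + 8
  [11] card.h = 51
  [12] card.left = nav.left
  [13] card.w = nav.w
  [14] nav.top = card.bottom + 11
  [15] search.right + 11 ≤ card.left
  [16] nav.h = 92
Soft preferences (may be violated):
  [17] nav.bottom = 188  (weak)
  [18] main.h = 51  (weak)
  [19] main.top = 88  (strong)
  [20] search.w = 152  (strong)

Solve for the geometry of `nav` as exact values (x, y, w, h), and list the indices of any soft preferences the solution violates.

nav = (x=175, y=96, w=113, h=92)
violated soft preferences: 18

1. nav.x = 175  [card.left = nav.left]
2. nav.w = 113  [card.w = nav.w]
3. nav.y = 96  [nav.top = card.bottom + 11]
4. nav.h = 92  [nav.h = 92]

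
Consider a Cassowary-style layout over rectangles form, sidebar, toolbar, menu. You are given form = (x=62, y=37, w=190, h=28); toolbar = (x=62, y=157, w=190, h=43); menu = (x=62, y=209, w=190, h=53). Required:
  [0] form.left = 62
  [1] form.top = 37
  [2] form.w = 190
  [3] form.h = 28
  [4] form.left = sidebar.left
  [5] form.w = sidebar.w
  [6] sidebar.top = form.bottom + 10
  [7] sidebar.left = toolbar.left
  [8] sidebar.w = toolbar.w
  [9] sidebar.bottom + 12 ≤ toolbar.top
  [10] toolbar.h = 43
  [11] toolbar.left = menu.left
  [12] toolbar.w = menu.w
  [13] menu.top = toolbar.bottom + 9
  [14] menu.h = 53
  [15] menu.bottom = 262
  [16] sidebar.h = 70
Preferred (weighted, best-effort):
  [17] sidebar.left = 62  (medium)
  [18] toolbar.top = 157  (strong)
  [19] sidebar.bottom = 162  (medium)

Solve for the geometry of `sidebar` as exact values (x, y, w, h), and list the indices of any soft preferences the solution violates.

sidebar = (x=62, y=75, w=190, h=70)
violated soft preferences: 19

1. sidebar.x = 62  [form.left = sidebar.left]
2. sidebar.w = 190  [form.w = sidebar.w]
3. sidebar.y = 75  [sidebar.top = form.bottom + 10]
4. sidebar.h = 70  [sidebar.h = 70]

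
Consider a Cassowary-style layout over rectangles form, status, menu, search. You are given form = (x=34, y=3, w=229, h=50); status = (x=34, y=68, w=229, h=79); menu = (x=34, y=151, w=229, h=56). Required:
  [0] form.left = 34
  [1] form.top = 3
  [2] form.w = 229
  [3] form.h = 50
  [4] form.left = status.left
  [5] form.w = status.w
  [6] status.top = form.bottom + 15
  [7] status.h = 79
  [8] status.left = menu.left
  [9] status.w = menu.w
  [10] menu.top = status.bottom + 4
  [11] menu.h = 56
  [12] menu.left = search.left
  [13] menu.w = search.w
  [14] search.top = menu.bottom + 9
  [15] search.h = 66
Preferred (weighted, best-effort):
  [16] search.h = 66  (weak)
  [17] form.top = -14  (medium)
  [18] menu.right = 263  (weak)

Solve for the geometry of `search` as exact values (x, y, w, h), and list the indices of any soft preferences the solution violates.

search = (x=34, y=216, w=229, h=66)
violated soft preferences: 17

1. search.x = 34  [menu.left = search.left]
2. search.w = 229  [menu.w = search.w]
3. search.y = 216  [search.top = menu.bottom + 9]
4. search.h = 66  [search.h = 66]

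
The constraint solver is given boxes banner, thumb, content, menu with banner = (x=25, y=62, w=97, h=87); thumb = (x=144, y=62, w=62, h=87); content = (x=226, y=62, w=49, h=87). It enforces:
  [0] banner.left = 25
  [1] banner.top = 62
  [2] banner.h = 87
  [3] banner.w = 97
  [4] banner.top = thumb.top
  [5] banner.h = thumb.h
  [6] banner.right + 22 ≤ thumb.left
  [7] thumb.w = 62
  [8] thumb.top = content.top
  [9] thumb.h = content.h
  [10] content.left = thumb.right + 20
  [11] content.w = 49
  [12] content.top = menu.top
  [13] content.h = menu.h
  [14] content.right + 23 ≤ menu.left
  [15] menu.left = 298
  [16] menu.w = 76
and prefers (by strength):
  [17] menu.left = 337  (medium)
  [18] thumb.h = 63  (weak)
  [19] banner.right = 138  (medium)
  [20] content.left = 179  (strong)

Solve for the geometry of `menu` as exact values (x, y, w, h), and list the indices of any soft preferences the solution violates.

menu = (x=298, y=62, w=76, h=87)
violated soft preferences: 17, 18, 19, 20

1. menu.y = 62  [content.top = menu.top]
2. menu.h = 87  [content.h = menu.h]
3. menu.x = 298  [menu.left = 298]
4. menu.w = 76  [menu.w = 76]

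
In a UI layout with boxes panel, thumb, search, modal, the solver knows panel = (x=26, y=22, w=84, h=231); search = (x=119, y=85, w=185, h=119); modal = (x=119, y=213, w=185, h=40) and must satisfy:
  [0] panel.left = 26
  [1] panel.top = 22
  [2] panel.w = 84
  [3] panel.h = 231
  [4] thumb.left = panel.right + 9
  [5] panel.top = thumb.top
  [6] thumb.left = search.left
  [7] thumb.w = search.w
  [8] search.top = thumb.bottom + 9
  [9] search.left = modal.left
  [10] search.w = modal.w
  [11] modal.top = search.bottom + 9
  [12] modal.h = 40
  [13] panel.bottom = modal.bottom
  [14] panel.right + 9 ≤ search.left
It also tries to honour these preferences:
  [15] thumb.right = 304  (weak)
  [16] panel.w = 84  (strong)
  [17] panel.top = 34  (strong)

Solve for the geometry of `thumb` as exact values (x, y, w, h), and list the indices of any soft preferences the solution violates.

thumb = (x=119, y=22, w=185, h=54)
violated soft preferences: 17

1. thumb.x = 119  [thumb.left = panel.right + 9]
2. thumb.y = 22  [panel.top = thumb.top]
3. thumb.w = 185  [thumb.w = search.w]
4. thumb.h = 54  [search.top = thumb.bottom + 9]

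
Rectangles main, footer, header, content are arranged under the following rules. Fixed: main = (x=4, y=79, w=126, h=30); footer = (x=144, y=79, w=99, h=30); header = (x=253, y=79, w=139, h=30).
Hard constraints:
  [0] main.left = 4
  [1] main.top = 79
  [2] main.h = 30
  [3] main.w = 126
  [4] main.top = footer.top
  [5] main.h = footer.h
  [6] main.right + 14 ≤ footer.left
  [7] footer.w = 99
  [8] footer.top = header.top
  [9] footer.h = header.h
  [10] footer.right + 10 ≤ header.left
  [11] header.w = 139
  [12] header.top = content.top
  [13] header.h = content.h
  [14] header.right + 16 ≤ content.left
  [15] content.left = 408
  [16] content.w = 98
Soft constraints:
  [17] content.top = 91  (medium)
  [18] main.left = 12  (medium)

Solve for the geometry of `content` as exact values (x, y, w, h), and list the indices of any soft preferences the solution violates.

1. content.y = 79  [header.top = content.top]
2. content.h = 30  [header.h = content.h]
3. content.x = 408  [content.left = 408]
4. content.w = 98  [content.w = 98]

content = (x=408, y=79, w=98, h=30)
violated soft preferences: 17, 18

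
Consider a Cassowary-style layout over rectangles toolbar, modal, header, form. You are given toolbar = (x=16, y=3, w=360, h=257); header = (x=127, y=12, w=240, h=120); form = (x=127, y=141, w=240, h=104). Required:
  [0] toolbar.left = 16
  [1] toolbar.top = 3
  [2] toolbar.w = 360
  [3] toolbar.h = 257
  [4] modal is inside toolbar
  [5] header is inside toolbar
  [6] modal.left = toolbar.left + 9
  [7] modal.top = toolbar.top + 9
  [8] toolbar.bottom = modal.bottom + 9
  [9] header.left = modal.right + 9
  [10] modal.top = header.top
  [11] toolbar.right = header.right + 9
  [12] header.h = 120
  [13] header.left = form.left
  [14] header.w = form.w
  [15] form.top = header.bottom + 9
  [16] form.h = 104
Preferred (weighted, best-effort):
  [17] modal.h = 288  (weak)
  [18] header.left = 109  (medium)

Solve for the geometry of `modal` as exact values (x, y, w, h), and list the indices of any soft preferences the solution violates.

modal = (x=25, y=12, w=93, h=239)
violated soft preferences: 17, 18

1. modal.x = 25  [modal.left = toolbar.left + 9]
2. modal.y = 12  [modal.top = toolbar.top + 9]
3. modal.h = 239  [toolbar.bottom = modal.bottom + 9]
4. modal.w = 93  [header.left = modal.right + 9]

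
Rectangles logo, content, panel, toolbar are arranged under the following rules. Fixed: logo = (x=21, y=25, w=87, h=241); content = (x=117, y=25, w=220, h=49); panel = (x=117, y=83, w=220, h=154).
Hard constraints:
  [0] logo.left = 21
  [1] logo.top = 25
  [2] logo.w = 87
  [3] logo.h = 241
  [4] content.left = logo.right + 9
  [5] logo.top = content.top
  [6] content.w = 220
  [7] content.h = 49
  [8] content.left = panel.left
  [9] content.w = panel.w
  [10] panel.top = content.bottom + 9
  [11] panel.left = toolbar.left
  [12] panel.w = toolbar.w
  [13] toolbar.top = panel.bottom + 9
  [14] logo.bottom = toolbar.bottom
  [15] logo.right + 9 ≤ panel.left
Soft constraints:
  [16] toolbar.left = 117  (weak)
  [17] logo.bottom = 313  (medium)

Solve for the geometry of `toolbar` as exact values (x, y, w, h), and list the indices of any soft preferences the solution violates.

toolbar = (x=117, y=246, w=220, h=20)
violated soft preferences: 17

1. toolbar.x = 117  [panel.left = toolbar.left]
2. toolbar.w = 220  [panel.w = toolbar.w]
3. toolbar.y = 246  [toolbar.top = panel.bottom + 9]
4. toolbar.h = 20  [logo.bottom = toolbar.bottom]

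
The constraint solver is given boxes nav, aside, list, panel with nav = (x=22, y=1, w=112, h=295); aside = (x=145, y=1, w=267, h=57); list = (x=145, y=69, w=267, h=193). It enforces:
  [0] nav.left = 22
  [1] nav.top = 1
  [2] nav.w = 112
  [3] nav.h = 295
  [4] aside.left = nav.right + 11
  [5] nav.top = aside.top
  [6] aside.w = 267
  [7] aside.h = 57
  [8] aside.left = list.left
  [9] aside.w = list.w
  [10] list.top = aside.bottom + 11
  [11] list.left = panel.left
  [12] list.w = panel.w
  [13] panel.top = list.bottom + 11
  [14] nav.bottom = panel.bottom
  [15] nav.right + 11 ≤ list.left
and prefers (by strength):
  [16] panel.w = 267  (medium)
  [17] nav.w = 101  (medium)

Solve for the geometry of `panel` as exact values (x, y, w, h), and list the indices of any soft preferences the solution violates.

panel = (x=145, y=273, w=267, h=23)
violated soft preferences: 17

1. panel.x = 145  [list.left = panel.left]
2. panel.w = 267  [list.w = panel.w]
3. panel.y = 273  [panel.top = list.bottom + 11]
4. panel.h = 23  [nav.bottom = panel.bottom]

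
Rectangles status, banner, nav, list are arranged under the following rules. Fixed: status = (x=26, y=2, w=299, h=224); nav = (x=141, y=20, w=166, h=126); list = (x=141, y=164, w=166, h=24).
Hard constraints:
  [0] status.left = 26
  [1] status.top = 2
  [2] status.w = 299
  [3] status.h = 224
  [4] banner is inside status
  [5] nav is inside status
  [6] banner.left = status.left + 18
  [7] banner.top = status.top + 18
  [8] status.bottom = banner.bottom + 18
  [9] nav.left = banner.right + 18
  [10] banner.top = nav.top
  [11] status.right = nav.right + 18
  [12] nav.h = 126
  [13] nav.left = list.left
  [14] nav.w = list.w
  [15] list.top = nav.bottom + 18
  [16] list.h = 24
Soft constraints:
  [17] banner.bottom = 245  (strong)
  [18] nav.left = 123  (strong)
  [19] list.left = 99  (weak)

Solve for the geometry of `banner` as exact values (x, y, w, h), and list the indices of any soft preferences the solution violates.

1. banner.x = 44  [banner.left = status.left + 18]
2. banner.y = 20  [banner.top = status.top + 18]
3. banner.h = 188  [status.bottom = banner.bottom + 18]
4. banner.w = 79  [nav.left = banner.right + 18]

banner = (x=44, y=20, w=79, h=188)
violated soft preferences: 17, 18, 19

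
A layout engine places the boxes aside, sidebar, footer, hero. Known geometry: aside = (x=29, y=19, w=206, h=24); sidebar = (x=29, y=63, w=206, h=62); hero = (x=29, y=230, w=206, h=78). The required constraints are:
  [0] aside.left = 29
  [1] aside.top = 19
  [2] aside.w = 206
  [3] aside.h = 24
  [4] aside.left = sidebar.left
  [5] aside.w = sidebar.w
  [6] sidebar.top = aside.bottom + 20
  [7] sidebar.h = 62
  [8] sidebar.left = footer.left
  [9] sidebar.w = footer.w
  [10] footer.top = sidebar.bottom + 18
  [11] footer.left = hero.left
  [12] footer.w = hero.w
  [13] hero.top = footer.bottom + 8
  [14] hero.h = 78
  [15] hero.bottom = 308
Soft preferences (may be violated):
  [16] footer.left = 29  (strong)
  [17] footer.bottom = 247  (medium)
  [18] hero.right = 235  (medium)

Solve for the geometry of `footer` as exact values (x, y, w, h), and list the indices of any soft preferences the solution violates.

footer = (x=29, y=143, w=206, h=79)
violated soft preferences: 17

1. footer.x = 29  [sidebar.left = footer.left]
2. footer.w = 206  [sidebar.w = footer.w]
3. footer.y = 143  [footer.top = sidebar.bottom + 18]
4. footer.h = 79  [hero.top = footer.bottom + 8]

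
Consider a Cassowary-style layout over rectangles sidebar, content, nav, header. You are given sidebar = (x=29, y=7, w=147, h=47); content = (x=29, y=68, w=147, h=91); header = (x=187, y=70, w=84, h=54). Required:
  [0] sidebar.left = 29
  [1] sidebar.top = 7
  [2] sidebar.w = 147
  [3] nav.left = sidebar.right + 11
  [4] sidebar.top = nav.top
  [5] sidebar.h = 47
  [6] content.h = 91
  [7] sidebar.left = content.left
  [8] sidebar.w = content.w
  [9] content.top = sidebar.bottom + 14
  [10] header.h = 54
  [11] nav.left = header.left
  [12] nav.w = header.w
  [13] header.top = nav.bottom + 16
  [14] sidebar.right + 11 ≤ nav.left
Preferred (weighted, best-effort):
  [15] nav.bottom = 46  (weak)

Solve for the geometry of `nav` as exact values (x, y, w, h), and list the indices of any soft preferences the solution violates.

1. nav.x = 187  [nav.left = sidebar.right + 11]
2. nav.y = 7  [sidebar.top = nav.top]
3. nav.w = 84  [nav.w = header.w]
4. nav.h = 47  [header.top = nav.bottom + 16]

nav = (x=187, y=7, w=84, h=47)
violated soft preferences: 15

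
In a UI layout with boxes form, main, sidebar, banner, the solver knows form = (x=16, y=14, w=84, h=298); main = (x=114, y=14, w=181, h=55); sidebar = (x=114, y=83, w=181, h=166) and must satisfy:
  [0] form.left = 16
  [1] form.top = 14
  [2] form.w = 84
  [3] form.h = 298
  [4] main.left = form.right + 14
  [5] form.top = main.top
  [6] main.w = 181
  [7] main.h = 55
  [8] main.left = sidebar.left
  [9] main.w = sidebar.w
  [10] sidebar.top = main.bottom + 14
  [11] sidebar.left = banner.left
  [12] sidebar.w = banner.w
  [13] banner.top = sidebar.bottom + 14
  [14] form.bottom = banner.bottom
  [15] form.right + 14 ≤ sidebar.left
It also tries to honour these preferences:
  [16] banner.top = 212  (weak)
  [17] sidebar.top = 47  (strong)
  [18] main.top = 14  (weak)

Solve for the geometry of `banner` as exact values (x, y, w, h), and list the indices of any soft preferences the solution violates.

banner = (x=114, y=263, w=181, h=49)
violated soft preferences: 16, 17

1. banner.x = 114  [sidebar.left = banner.left]
2. banner.w = 181  [sidebar.w = banner.w]
3. banner.y = 263  [banner.top = sidebar.bottom + 14]
4. banner.h = 49  [form.bottom = banner.bottom]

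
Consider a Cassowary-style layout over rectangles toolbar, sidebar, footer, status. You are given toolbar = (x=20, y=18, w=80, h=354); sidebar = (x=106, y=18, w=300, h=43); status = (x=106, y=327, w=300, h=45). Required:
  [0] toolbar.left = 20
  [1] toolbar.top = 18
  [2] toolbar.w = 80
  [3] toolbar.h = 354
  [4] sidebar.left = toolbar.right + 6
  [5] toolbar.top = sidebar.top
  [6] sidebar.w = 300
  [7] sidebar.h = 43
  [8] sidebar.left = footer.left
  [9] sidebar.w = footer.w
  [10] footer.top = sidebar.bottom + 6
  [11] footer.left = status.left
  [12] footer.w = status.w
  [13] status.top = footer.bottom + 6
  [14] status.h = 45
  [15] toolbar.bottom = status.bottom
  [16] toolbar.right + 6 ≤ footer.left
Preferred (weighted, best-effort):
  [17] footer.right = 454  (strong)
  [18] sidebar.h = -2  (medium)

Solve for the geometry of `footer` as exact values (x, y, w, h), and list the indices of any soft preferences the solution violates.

1. footer.x = 106  [sidebar.left = footer.left]
2. footer.w = 300  [sidebar.w = footer.w]
3. footer.y = 67  [footer.top = sidebar.bottom + 6]
4. footer.h = 254  [status.top = footer.bottom + 6]

footer = (x=106, y=67, w=300, h=254)
violated soft preferences: 17, 18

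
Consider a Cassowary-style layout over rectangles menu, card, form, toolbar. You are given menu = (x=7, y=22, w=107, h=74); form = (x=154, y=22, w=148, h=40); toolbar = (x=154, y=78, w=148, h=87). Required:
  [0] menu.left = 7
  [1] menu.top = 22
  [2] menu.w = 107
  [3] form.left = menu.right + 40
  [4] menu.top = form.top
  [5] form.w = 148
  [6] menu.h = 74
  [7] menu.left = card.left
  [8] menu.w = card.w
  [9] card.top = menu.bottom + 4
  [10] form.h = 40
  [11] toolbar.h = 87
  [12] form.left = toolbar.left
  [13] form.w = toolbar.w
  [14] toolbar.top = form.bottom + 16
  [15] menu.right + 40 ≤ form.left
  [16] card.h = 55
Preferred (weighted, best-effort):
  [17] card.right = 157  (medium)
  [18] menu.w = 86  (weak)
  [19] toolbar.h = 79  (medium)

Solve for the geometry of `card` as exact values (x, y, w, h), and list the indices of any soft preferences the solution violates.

card = (x=7, y=100, w=107, h=55)
violated soft preferences: 17, 18, 19

1. card.x = 7  [menu.left = card.left]
2. card.w = 107  [menu.w = card.w]
3. card.y = 100  [card.top = menu.bottom + 4]
4. card.h = 55  [card.h = 55]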